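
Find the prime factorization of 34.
2 × 17

Divide by primes starting from smallest:
34 ÷ 2 = 17
17 ÷ 17 = 1

34 = 2 × 17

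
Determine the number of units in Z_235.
184

Prime factorization: 235 = 5 × 47
Using the formula φ(n) = n × Π(1 - 1/p) for each prime factor p:
φ(235) = 235 × (1 - 1/5) × (1 - 1/47)
φ(235) = 184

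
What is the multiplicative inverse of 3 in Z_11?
3^(-1) ≡ 4 (mod 11). Verification: 3 × 4 = 12 ≡ 1 (mod 11)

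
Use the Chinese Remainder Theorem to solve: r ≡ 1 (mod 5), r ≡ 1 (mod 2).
M = 5 × 2 = 10. M₁ = 2, y₁ ≡ 3 (mod 5). M₂ = 5, y₂ ≡ 1 (mod 2). r = 1×2×3 + 1×5×1 ≡ 1 (mod 10)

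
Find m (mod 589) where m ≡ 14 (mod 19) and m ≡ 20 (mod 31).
M = 19 × 31 = 589. M₁ = 31, y₁ ≡ 8 (mod 19). M₂ = 19, y₂ ≡ 18 (mod 31). m = 14×31×8 + 20×19×18 ≡ 299 (mod 589)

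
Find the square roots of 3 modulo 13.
The square roots of 3 mod 13 are 9 and 4. Verify: 9² = 81 ≡ 3 (mod 13)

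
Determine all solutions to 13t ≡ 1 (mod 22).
17

Since gcd(13, 22) = 1 divides 1, a solution exists.
Multiply both sides by the inverse of 13 mod 22:
  13^(-1) mod 22 = 17
  x ≡ 17 × 1 ≡ 17 ≡ 17 (mod 22)
Verification: 13 × 17 = 221 = 10 × 22 + 1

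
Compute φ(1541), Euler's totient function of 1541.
1452

Prime factorization: 1541 = 23 × 67
Using the formula φ(n) = n × Π(1 - 1/p) for each prime factor p:
φ(1541) = 1541 × (1 - 1/23) × (1 - 1/67)
φ(1541) = 1452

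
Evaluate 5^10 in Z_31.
10 = 8 + 2 (binary 1010). Repeated squaring mod 31: 5^1 ≡ 5; 5^2 ≡ 5² = 25 ≡ 25; 5^4 ≡ 25² = 625 ≡ 5; 5^8 ≡ 5² = 25 ≡ 25. Multiply: 5^10 = 5^8 × 5^2 ≡ 25 × 25 (mod 31): 25 × 25 = 625 ≡ 5. So 5^10 ≡ 5 (mod 31).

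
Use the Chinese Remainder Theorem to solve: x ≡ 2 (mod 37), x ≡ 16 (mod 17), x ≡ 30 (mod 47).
594

Using the Chinese Remainder Theorem:
M = product of moduli = 29563
For equation 1: M_1 = 799, 799 ≡ 22 (mod 37), inverse of 799 mod 37 is 32 (check: 22 × 32 = 704 ≡ 1 (mod 37))
For equation 2: M_2 = 1739, 1739 ≡ 5 (mod 17), inverse of 1739 mod 17 is 7 (check: 5 × 7 = 35 ≡ 1 (mod 17))
For equation 3: M_3 = 629, 629 ≡ 18 (mod 47), inverse of 629 mod 47 is 34 (check: 18 × 34 = 612 ≡ 1 (mod 47))
Combine: x ≡ Σ r_i×M_i×(M_i⁻¹ mod m_i) = 2×799×32 + 16×1739×7 + 30×629×34 = 51136 + 194768 + 641580 = 887484
887484 mod 29563 = 594
x ≡ 594 (mod 29563)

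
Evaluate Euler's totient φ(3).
2

Prime factorization: 3 = 3
Using the formula φ(n) = n × Π(1 - 1/p) for each prime factor p:
φ(3) = 3 × (1 - 1/3)
φ(3) = 2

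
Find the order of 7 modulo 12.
Powers of 7 mod 12: 7^1≡7, 7^2≡1. Order = 2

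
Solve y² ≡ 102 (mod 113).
The square roots of 102 mod 113 are 21 and 92. Verify: 21² = 441 ≡ 102 (mod 113)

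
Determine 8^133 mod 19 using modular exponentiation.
Using Fermat: 8^{18} ≡ 1 (mod 19). 133 ≡ 7 (mod 18). So 8^{133} ≡ 8^{7} ≡ 8 (mod 19)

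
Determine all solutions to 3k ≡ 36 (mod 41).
12

Since gcd(3, 41) = 1 divides 36, a solution exists.
Multiply both sides by the inverse of 3 mod 41:
  3^(-1) mod 41 = 14
  x ≡ 14 × 36 ≡ 504 ≡ 12 (mod 41)
Verification: 3 × 12 = 36 = 0 × 41 + 36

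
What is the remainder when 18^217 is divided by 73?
Using Fermat: 18^{72} ≡ 1 (mod 73). 217 ≡ 1 (mod 72). So 18^{217} ≡ 18^{1} ≡ 18 (mod 73)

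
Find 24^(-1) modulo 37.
17

Using Extended Euclidean Algorithm:
gcd(24, 37) = 1
Bezout coefficients: 24 × 17 + 37 × -11 = 1
So 24 × 17 ≡ 1 (mod 37)
The inverse is 17 mod 37 = 17
Verification: 24 × 17 = 408 = 11 × 37 + 1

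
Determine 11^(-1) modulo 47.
11^(-1) ≡ 30 (mod 47). Verification: 11 × 30 = 330 ≡ 1 (mod 47)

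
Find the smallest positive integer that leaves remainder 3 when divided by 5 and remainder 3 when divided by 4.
M = 5 × 4 = 20. M₁ = 4, y₁ ≡ 4 (mod 5). M₂ = 5, y₂ ≡ 1 (mod 4). k = 3×4×4 + 3×5×1 ≡ 3 (mod 20). The smallest positive such number is 3.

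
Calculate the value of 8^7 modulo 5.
8 ≡ 3 (mod 5). 7 = 4 + 2 + 1 (binary 111). Repeated squaring mod 5: 3^1 ≡ 3; 3^2 ≡ 3² = 9 ≡ 4; 3^4 ≡ 4² = 16 ≡ 1. Multiply: 8^7 ≡ 3^4 × 3^2 × 3^1 ≡ 1 × 4 × 3 (mod 5): 1 × 4 = 4 ≡ 4; 4 × 3 = 12 ≡ 2. So 8^7 ≡ 2 (mod 5).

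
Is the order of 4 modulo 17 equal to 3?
No, the actual order is 4, not 3.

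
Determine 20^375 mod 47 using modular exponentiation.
Using Fermat: 20^{46} ≡ 1 (mod 47). 375 ≡ 7 (mod 46). So 20^{375} ≡ 20^{7} ≡ 26 (mod 47)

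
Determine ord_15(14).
Powers of 14 mod 15: 14^1≡14, 14^2≡1. Order = 2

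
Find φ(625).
500

Prime factorization: 625 = 5^4
Using the formula φ(n) = n × Π(1 - 1/p) for each prime factor p:
φ(625) = 625 × (1 - 1/5)
φ(625) = 500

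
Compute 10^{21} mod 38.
12

Using successive squaring:
Binary expansion of 21: 10101
Powers of 10 mod 38 (each is the square of the previous):
  10^1 ≡ 10 (mod 38)
  10^2 ≡ 10² = 100 ≡ 24 (mod 38)
  10^4 ≡ 24² = 576 ≡ 6 (mod 38)
  10^8 ≡ 6² = 36 ≡ 36 (mod 38)
  10^16 ≡ 36² = 1296 ≡ 4 (mod 38)
21 = 16 + 4 + 1, so 10^21 = 10^16 × 10^4 × 10^1 ≡ 4 × 6 × 10 (mod 38)
Multiplying step by step:
  4 × 6 = 24 ≡ 24 (mod 38)
  24 × 10 = 240 ≡ 12 (mod 38)
Result: 10^21 ≡ 12 (mod 38)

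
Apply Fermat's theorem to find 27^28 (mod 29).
By Fermat's Little Theorem, 27^{28} ≡ 1 (mod 29) since 29 is prime and gcd(27, 29) = 1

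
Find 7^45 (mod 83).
Using repeated squaring. 45 = 32 + 8 + 4 + 1 (binary 101101). Repeated squaring mod 83: 7^1 ≡ 7; 7^2 ≡ 7² = 49 ≡ 49; 7^4 ≡ 49² = 2401 ≡ 77; 7^8 ≡ 77² = 5929 ≡ 36; 7^16 ≡ 36² = 1296 ≡ 51; 7^32 ≡ 51² = 2601 ≡ 28. Multiply: 7^45 = 7^32 × 7^8 × 7^4 × 7^1 ≡ 28 × 36 × 77 × 7 (mod 83): 28 × 36 = 1008 ≡ 12; 12 × 77 = 924 ≡ 11; 11 × 7 = 77 ≡ 77. So 7^45 ≡ 77 (mod 83).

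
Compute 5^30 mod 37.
Using repeated squaring. 30 = 16 + 8 + 4 + 2 (binary 11110). Repeated squaring mod 37: 5^1 ≡ 5; 5^2 ≡ 5² = 25 ≡ 25; 5^4 ≡ 25² = 625 ≡ 33; 5^8 ≡ 33² = 1089 ≡ 16; 5^16 ≡ 16² = 256 ≡ 34. Multiply: 5^30 = 5^16 × 5^8 × 5^4 × 5^2 ≡ 34 × 16 × 33 × 25 (mod 37): 34 × 16 = 544 ≡ 26; 26 × 33 = 858 ≡ 7; 7 × 25 = 175 ≡ 27. So 5^30 ≡ 27 (mod 37).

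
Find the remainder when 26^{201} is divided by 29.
By Fermat: 26^{28} ≡ 1 (mod 29). 201 = 7×28 + 5. So 26^{201} ≡ 26^{5} ≡ 18 (mod 29)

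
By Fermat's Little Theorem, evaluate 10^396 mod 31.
By Fermat: 10^{30} ≡ 1 (mod 31). 396 ≡ 6 (mod 30). So 10^{396} ≡ 10^{6} ≡ 2 (mod 31)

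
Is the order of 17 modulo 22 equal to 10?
Yes, ord_22(17) = 10.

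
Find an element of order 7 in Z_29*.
7 has order 7 mod 29 since 7^{7} ≡ 1 (mod 29) and no smaller power works.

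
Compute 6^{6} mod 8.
0

Using successive squaring:
Binary expansion of 6: 110
Powers of 6 mod 8 (each is the square of the previous):
  6^1 ≡ 6 (mod 8)
  6^2 ≡ 6² = 36 ≡ 4 (mod 8)
  6^4 ≡ 4² = 16 ≡ 0 (mod 8)
6 = 4 + 2, so 6^6 = 6^4 × 6^2 ≡ 0 × 4 (mod 8)
Multiplying step by step:
  0 × 4 = 0 ≡ 0 (mod 8)
Result: 6^6 ≡ 0 (mod 8)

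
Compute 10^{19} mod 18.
10

Using successive squaring:
Binary expansion of 19: 10011
Powers of 10 mod 18 (each is the square of the previous):
  10^1 ≡ 10 (mod 18)
  10^2 ≡ 10² = 100 ≡ 10 (mod 18)
  10^4 ≡ 10² = 100 ≡ 10 (mod 18)
  10^8 ≡ 10² = 100 ≡ 10 (mod 18)
  10^16 ≡ 10² = 100 ≡ 10 (mod 18)
19 = 16 + 2 + 1, so 10^19 = 10^16 × 10^2 × 10^1 ≡ 10 × 10 × 10 (mod 18)
Multiplying step by step:
  10 × 10 = 100 ≡ 10 (mod 18)
  10 × 10 = 100 ≡ 10 (mod 18)
Result: 10^19 ≡ 10 (mod 18)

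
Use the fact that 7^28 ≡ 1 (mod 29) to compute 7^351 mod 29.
By Fermat: 7^{28} ≡ 1 (mod 29). 351 ≡ 15 (mod 28). So 7^{351} ≡ 7^{15} ≡ 7 (mod 29)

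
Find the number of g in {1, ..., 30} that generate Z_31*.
Number of primitive roots mod 31 = φ(30) = 8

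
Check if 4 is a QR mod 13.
By Euler's criterion: 4^{6} ≡ 1 (mod 13). Since this equals 1, 4 is a QR.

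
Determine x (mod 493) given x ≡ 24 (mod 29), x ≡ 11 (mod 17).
198

Using the Chinese Remainder Theorem:
M = product of moduli = 493
For equation 1: M_1 = 17, 17 ≡ 17 (mod 29), inverse of 17 mod 29 is 12 (check: 17 × 12 = 204 ≡ 1 (mod 29))
For equation 2: M_2 = 29, 29 ≡ 12 (mod 17), inverse of 29 mod 17 is 10 (check: 12 × 10 = 120 ≡ 1 (mod 17))
Combine: x ≡ Σ r_i×M_i×(M_i⁻¹ mod m_i) = 24×17×12 + 11×29×10 = 4896 + 3190 = 8086
8086 mod 493 = 198
x ≡ 198 (mod 493)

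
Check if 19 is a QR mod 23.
By Euler's criterion: 19^{11} ≡ 22 (mod 23). Since this equals -1 (≡ 22), 19 is not a QR.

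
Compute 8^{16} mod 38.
30

Using successive squaring:
Binary expansion of 16: 10000
Powers of 8 mod 38 (each is the square of the previous):
  8^1 ≡ 8 (mod 38)
  8^2 ≡ 8² = 64 ≡ 26 (mod 38)
  8^4 ≡ 26² = 676 ≡ 30 (mod 38)
  8^8 ≡ 30² = 900 ≡ 26 (mod 38)
  8^16 ≡ 26² = 676 ≡ 30 (mod 38)
16 is a power of 2, so 8^16 is the last square: ≡ 30 (mod 38)
Result: 8^16 ≡ 30 (mod 38)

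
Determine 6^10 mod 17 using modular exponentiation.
10 = 8 + 2 (binary 1010). Repeated squaring mod 17: 6^1 ≡ 6; 6^2 ≡ 6² = 36 ≡ 2; 6^4 ≡ 2² = 4 ≡ 4; 6^8 ≡ 4² = 16 ≡ 16. Multiply: 6^10 = 6^8 × 6^2 ≡ 16 × 2 (mod 17): 16 × 2 = 32 ≡ 15. So 6^10 ≡ 15 (mod 17).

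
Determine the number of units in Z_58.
28

Prime factorization: 58 = 2 × 29
Using the formula φ(n) = n × Π(1 - 1/p) for each prime factor p:
φ(58) = 58 × (1 - 1/2) × (1 - 1/29)
φ(58) = 28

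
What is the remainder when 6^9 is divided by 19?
9 = 8 + 1 (binary 1001). Repeated squaring mod 19: 6^1 ≡ 6; 6^2 ≡ 6² = 36 ≡ 17; 6^4 ≡ 17² = 289 ≡ 4; 6^8 ≡ 4² = 16 ≡ 16. Multiply: 6^9 = 6^8 × 6^1 ≡ 16 × 6 (mod 19): 16 × 6 = 96 ≡ 1. So 6^9 ≡ 1 (mod 19).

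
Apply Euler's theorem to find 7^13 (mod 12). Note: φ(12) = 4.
By Euler: 7^{4} ≡ 1 (mod 12) since gcd(7, 12) = 1. 13 = 3×4 + 1. So 7^{13} ≡ 7^{1} ≡ 7 (mod 12)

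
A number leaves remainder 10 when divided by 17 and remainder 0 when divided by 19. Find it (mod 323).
M = 17 × 19 = 323. M₁ = 19, y₁ ≡ 9 (mod 17). M₂ = 17, y₂ ≡ 9 (mod 19). t = 10×19×9 + 0×17×9 ≡ 95 (mod 323)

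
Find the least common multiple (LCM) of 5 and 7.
35

First find GCD(5, 7) using the Euclidean algorithm:
5 = 0 × 7 + 5
7 = 1 × 5 + 2
5 = 2 × 2 + 1
2 = 2 × 1 + 0
GCD(5, 7) = 1

LCM formula: LCM(a, b) = (a × b) / GCD(a, b)
LCM(5, 7) = (5 × 7) / 1
LCM(5, 7) = 35 / 1
LCM(5, 7) = 35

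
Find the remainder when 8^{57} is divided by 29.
By Fermat: 8^{28} ≡ 1 (mod 29). 57 = 2×28 + 1. So 8^{57} ≡ 8^{1} ≡ 8 (mod 29)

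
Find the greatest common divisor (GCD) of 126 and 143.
1

Using the Euclidean algorithm:
126 = 0 × 143 + 126
143 = 1 × 126 + 17
126 = 7 × 17 + 7
17 = 2 × 7 + 3
7 = 2 × 3 + 1
3 = 3 × 1 + 0

GCD(126, 143) = 1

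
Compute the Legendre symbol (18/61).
(18/61) = 18^{30} mod 61 = -1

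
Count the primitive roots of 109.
36

The number of primitive roots modulo p is φ(p-1) = φ(108)
φ(108) = 36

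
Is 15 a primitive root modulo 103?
No

To verify, check if 15^(102/q) ≢ 1 (mod 103) for each prime divisor q of 102
Divisors of 102 = 102: [1, 2, 3, 6, 17, 34, 51, 102]
  15^(102/17) = 15^6 ≡ 61 (mod 103)
  15^(102/2) = 15^51 ≡ 1 (mod 103)
  15^(102/3) = 15^34 ≡ 56 (mod 103)
Conclusion: 15 is not a primitive root modulo 103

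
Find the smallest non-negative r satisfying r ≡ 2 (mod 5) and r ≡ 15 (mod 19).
M = 5 × 19 = 95. M₁ = 19, y₁ ≡ 4 (mod 5). M₂ = 5, y₂ ≡ 4 (mod 19). r = 2×19×4 + 15×5×4 ≡ 72 (mod 95)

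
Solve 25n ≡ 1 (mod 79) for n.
25^(-1) ≡ 19 (mod 79). Verification: 25 × 19 = 475 ≡ 1 (mod 79)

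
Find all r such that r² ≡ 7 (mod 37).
The square roots of 7 mod 37 are 9 and 28. Verify: 9² = 81 ≡ 7 (mod 37)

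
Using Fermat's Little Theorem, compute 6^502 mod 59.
By Fermat: 6^{58} ≡ 1 (mod 59). 502 = 8×58 + 38. So 6^{502} ≡ 6^{38} ≡ 35 (mod 59)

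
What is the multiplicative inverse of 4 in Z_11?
3

Using Extended Euclidean Algorithm:
gcd(4, 11) = 1
Bezout coefficients: 4 × 3 + 11 × -1 = 1
So 4 × 3 ≡ 1 (mod 11)
The inverse is 3 mod 11 = 3
Verification: 4 × 3 = 12 = 1 × 11 + 1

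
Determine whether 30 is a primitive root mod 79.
p - 1 = 78 has prime divisors 2, 3, 13. Check 30^(78/q) mod 79 for each: 30^(78/2) = 30^39 ≡ 78, 30^(78/3) = 30^26 ≡ 23, 30^(78/13) = 30^6 ≡ 8 (mod 79). None of these is 1, so 30 has order 78 = φ(79), so it is a primitive root mod 79.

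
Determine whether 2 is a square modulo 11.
By Euler's criterion: 2^{5} ≡ 10 (mod 11). Since this equals -1 (≡ 10), 2 is not a QR.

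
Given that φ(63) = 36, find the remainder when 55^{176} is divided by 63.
By Euler: 55^{36} ≡ 1 (mod 63) since gcd(55, 63) = 1. 176 = 4×36 + 32. So 55^{176} ≡ 55^{32} ≡ 1 (mod 63)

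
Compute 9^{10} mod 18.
9

Using successive squaring:
Binary expansion of 10: 1010
Powers of 9 mod 18 (each is the square of the previous):
  9^1 ≡ 9 (mod 18)
  9^2 ≡ 9² = 81 ≡ 9 (mod 18)
  9^4 ≡ 9² = 81 ≡ 9 (mod 18)
  9^8 ≡ 9² = 81 ≡ 9 (mod 18)
10 = 8 + 2, so 9^10 = 9^8 × 9^2 ≡ 9 × 9 (mod 18)
Multiplying step by step:
  9 × 9 = 81 ≡ 9 (mod 18)
Result: 9^10 ≡ 9 (mod 18)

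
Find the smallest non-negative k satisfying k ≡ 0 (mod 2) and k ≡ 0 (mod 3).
M = 2 × 3 = 6. M₁ = 3, y₁ ≡ 1 (mod 2). M₂ = 2, y₂ ≡ 2 (mod 3). k = 0×3×1 + 0×2×2 ≡ 0 (mod 6)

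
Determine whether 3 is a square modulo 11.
By Euler's criterion: 3^{5} ≡ 1 (mod 11). Since this equals 1, 3 is a QR.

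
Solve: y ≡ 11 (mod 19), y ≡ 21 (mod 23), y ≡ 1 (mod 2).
M = 19 × 23 × 2 = 874. M₁ = 46, y₁ ≡ 12 (mod 19). M₂ = 38, y₂ ≡ 20 (mod 23). M₃ = 437, y₃ ≡ 1 (mod 2). y = 11×46×12 + 21×38×20 + 1×437×1 ≡ 619 (mod 874)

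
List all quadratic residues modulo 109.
QRs mod 109: {1, 3, 4, 5, 7, 9, 12, 15, 16, 20, 21, 22, 25, 26, 27, 28, 29, 31, 34, 35, 36, 38, 43, 45, 46, 48, 49, 60, 61, 63, 64, 66, 71, 73, 74, 75, 78, 80, 81, 82, 83, 84, 87, 88, 89, 93, 94, 97, 100, 102, 104, 105, 106, 108}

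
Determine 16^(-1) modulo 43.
16^(-1) ≡ 35 (mod 43). Verification: 16 × 35 = 560 ≡ 1 (mod 43)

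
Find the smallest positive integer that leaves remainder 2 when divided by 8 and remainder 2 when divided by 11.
M = 8 × 11 = 88. M₁ = 11, y₁ ≡ 3 (mod 8). M₂ = 8, y₂ ≡ 7 (mod 11). y = 2×11×3 + 2×8×7 ≡ 2 (mod 88). The smallest positive such number is 2.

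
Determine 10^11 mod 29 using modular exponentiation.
Using repeated squaring. 11 = 8 + 2 + 1 (binary 1011). Repeated squaring mod 29: 10^1 ≡ 10; 10^2 ≡ 10² = 100 ≡ 13; 10^4 ≡ 13² = 169 ≡ 24; 10^8 ≡ 24² = 576 ≡ 25. Multiply: 10^11 = 10^8 × 10^2 × 10^1 ≡ 25 × 13 × 10 (mod 29): 25 × 13 = 325 ≡ 6; 6 × 10 = 60 ≡ 2. So 10^11 ≡ 2 (mod 29).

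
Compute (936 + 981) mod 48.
45

(936 + 981) = 1917
1917 mod 48 = 45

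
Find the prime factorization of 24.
2^3 × 3

Divide by primes starting from smallest:
24 ÷ 2 = 12
12 ÷ 2 = 6
6 ÷ 2 = 3
3 ÷ 3 = 1

24 = 2^3 × 3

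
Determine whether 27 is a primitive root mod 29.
p - 1 = 28 has prime divisors 2, 7. Check 27^(28/q) mod 29 for each: 27^(28/2) = 27^14 ≡ 28, 27^(28/7) = 27^4 ≡ 16 (mod 29). None of these is 1, so 27 has order 28 = φ(29), so it is a primitive root mod 29.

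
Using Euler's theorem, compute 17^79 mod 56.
By Euler: 17^{24} ≡ 1 (mod 56) since gcd(17, 56) = 1. 79 = 3×24 + 7. So 17^{79} ≡ 17^{7} ≡ 17 (mod 56)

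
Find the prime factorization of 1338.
2 × 3 × 223

Divide by primes starting from smallest:
1338 ÷ 2 = 669
669 ÷ 3 = 223
223 ÷ 223 = 1

1338 = 2 × 3 × 223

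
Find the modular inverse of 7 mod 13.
7^(-1) ≡ 2 (mod 13). Verification: 7 × 2 = 14 ≡ 1 (mod 13)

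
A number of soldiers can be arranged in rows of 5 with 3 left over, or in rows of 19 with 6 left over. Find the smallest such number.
M = 5 × 19 = 95. M₁ = 19, y₁ ≡ 4 (mod 5). M₂ = 5, y₂ ≡ 4 (mod 19). k = 3×19×4 + 6×5×4 ≡ 63 (mod 95). The smallest positive such number is 63.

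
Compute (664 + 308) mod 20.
12

(664 + 308) = 972
972 mod 20 = 12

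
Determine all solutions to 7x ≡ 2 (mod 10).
6

Since gcd(7, 10) = 1 divides 2, a solution exists.
Multiply both sides by the inverse of 7 mod 10:
  7^(-1) mod 10 = 3
  x ≡ 3 × 2 ≡ 6 ≡ 6 (mod 10)
Verification: 7 × 6 = 42 = 4 × 10 + 2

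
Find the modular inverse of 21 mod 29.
21^(-1) ≡ 18 (mod 29). Verification: 21 × 18 = 378 ≡ 1 (mod 29)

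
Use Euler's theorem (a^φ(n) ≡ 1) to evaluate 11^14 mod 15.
By Euler: 11^{8} ≡ 1 (mod 15) since gcd(11, 15) = 1. 14 = 1×8 + 6. So 11^{14} ≡ 11^{6} ≡ 1 (mod 15)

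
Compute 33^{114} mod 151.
1

Using successive squaring:
Binary expansion of 114: 1110010
Powers of 33 mod 151 (each is the square of the previous):
  33^1 ≡ 33 (mod 151)
  33^2 ≡ 33² = 1089 ≡ 32 (mod 151)
  33^4 ≡ 32² = 1024 ≡ 118 (mod 151)
  33^8 ≡ 118² = 13924 ≡ 32 (mod 151)
  33^16 ≡ 32² = 1024 ≡ 118 (mod 151)
  33^32 ≡ 118² = 13924 ≡ 32 (mod 151)
  33^64 ≡ 32² = 1024 ≡ 118 (mod 151)
114 = 64 + 32 + 16 + 2, so 33^114 = 33^64 × 33^32 × 33^16 × 33^2 ≡ 118 × 32 × 118 × 32 (mod 151)
Multiplying step by step:
  118 × 32 = 3776 ≡ 1 (mod 151)
  1 × 118 = 118 ≡ 118 (mod 151)
  118 × 32 = 3776 ≡ 1 (mod 151)
Result: 33^114 ≡ 1 (mod 151)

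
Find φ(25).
20

Prime factorization: 25 = 5^2
Using the formula φ(n) = n × Π(1 - 1/p) for each prime factor p:
φ(25) = 25 × (1 - 1/5)
φ(25) = 20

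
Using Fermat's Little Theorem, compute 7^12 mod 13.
By Fermat's Little Theorem, 7^{12} ≡ 1 (mod 13) since 13 is prime and gcd(7, 13) = 1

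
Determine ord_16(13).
Powers of 13 mod 16: 13^1≡13, 13^2≡9, 13^3≡5, 13^4≡1. Order = 4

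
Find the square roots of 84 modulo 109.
The square roots of 84 mod 109 are 56 and 53. Verify: 56² = 3136 ≡ 84 (mod 109)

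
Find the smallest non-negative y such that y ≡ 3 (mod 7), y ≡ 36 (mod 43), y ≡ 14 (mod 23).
4637

Using the Chinese Remainder Theorem:
M = product of moduli = 6923
For equation 1: M_1 = 989, 989 ≡ 2 (mod 7), inverse of 989 mod 7 is 4 (check: 2 × 4 = 8 ≡ 1 (mod 7))
For equation 2: M_2 = 161, 161 ≡ 32 (mod 43), inverse of 161 mod 43 is 39 (check: 32 × 39 = 1248 ≡ 1 (mod 43))
For equation 3: M_3 = 301, 301 ≡ 2 (mod 23), inverse of 301 mod 23 is 12 (check: 2 × 12 = 24 ≡ 1 (mod 23))
Combine: y ≡ Σ r_i×M_i×(M_i⁻¹ mod m_i) = 3×989×4 + 36×161×39 + 14×301×12 = 11868 + 226044 + 50568 = 288480
288480 mod 6923 = 4637
y ≡ 4637 (mod 6923)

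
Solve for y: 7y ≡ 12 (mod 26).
24

Since gcd(7, 26) = 1 divides 12, a solution exists.
Multiply both sides by the inverse of 7 mod 26:
  7^(-1) mod 26 = 15
  x ≡ 15 × 12 ≡ 180 ≡ 24 (mod 26)
Verification: 7 × 24 = 168 = 6 × 26 + 12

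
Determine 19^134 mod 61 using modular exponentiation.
Using Fermat: 19^{60} ≡ 1 (mod 61). 134 ≡ 14 (mod 60). So 19^{134} ≡ 19^{14} ≡ 16 (mod 61)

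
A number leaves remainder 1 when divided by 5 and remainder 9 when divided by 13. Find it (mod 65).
M = 5 × 13 = 65. M₁ = 13, y₁ ≡ 2 (mod 5). M₂ = 5, y₂ ≡ 8 (mod 13). n = 1×13×2 + 9×5×8 ≡ 61 (mod 65)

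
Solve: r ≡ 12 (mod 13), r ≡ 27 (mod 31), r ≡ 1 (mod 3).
M = 13 × 31 × 3 = 1209. M₁ = 93, y₁ ≡ 7 (mod 13). M₂ = 39, y₂ ≡ 4 (mod 31). M₃ = 403, y₃ ≡ 1 (mod 3). r = 12×93×7 + 27×39×4 + 1×403×1 ≡ 337 (mod 1209)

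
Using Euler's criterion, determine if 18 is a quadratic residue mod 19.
By Euler's criterion: 18^{9} ≡ 18 (mod 19). Since this equals -1 (≡ 18), 18 is not a QR.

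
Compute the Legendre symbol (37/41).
(37/41) = 37^{20} mod 41 = 1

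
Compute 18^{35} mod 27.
0

Using successive squaring:
Binary expansion of 35: 100011
Powers of 18 mod 27 (each is the square of the previous):
  18^1 ≡ 18 (mod 27)
  18^2 ≡ 18² = 324 ≡ 0 (mod 27)
  18^4 ≡ 0² = 0 ≡ 0 (mod 27)
  18^8 ≡ 0² = 0 ≡ 0 (mod 27)
  18^16 ≡ 0² = 0 ≡ 0 (mod 27)
  18^32 ≡ 0² = 0 ≡ 0 (mod 27)
35 = 32 + 2 + 1, so 18^35 = 18^32 × 18^2 × 18^1 ≡ 0 × 0 × 18 (mod 27)
Multiplying step by step:
  0 × 0 = 0 ≡ 0 (mod 27)
  0 × 18 = 0 ≡ 0 (mod 27)
Result: 18^35 ≡ 0 (mod 27)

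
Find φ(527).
480

Prime factorization: 527 = 17 × 31
Using the formula φ(n) = n × Π(1 - 1/p) for each prime factor p:
φ(527) = 527 × (1 - 1/17) × (1 - 1/31)
φ(527) = 480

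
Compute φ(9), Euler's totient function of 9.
6

Prime factorization: 9 = 3^2
Using the formula φ(n) = n × Π(1 - 1/p) for each prime factor p:
φ(9) = 9 × (1 - 1/3)
φ(9) = 6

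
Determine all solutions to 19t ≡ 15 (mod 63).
24

Since gcd(19, 63) = 1 divides 15, a solution exists.
Multiply both sides by the inverse of 19 mod 63:
  19^(-1) mod 63 = 10
  x ≡ 10 × 15 ≡ 150 ≡ 24 (mod 63)
Verification: 19 × 24 = 456 = 7 × 63 + 15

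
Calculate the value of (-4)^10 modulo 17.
(-4) ≡ 13 (mod 17). 10 = 8 + 2 (binary 1010). Repeated squaring mod 17: 13^1 ≡ 13; 13^2 ≡ 13² = 169 ≡ 16; 13^4 ≡ 16² = 256 ≡ 1; 13^8 ≡ 1² = 1 ≡ 1. Multiply: (-4)^10 ≡ 13^8 × 13^2 ≡ 1 × 16 (mod 17): 1 × 16 = 16 ≡ 16. So (-4)^10 ≡ 16 (mod 17).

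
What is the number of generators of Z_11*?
Number of primitive roots mod 11 = φ(10) = 4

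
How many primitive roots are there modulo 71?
24

The number of primitive roots modulo p is φ(p-1) = φ(70)
φ(70) = 24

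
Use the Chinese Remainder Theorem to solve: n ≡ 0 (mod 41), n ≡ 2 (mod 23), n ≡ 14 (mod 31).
22427

Using the Chinese Remainder Theorem:
M = product of moduli = 29233
For equation 1: M_1 = 713, 713 ≡ 16 (mod 41), inverse of 713 mod 41 is 18 (check: 16 × 18 = 288 ≡ 1 (mod 41))
For equation 2: M_2 = 1271, 1271 ≡ 6 (mod 23), inverse of 1271 mod 23 is 4 (check: 6 × 4 = 24 ≡ 1 (mod 23))
For equation 3: M_3 = 943, 943 ≡ 13 (mod 31), inverse of 943 mod 31 is 12 (check: 13 × 12 = 156 ≡ 1 (mod 31))
Combine: n ≡ Σ r_i×M_i×(M_i⁻¹ mod m_i) = 0×713×18 + 2×1271×4 + 14×943×12 = 0 + 10168 + 158424 = 168592
168592 mod 29233 = 22427
n ≡ 22427 (mod 29233)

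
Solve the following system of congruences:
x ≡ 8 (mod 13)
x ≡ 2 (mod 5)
47

Using the Chinese Remainder Theorem:
M = product of moduli = 65
For equation 1: M_1 = 5, 5 ≡ 5 (mod 13), inverse of 5 mod 13 is 8 (check: 5 × 8 = 40 ≡ 1 (mod 13))
For equation 2: M_2 = 13, 13 ≡ 3 (mod 5), inverse of 13 mod 5 is 2 (check: 3 × 2 = 6 ≡ 1 (mod 5))
Combine: x ≡ Σ r_i×M_i×(M_i⁻¹ mod m_i) = 8×5×8 + 2×13×2 = 320 + 52 = 372
372 mod 65 = 47
x ≡ 47 (mod 65)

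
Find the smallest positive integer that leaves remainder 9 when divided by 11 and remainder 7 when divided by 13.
M = 11 × 13 = 143. M₁ = 13, y₁ ≡ 6 (mod 11). M₂ = 11, y₂ ≡ 6 (mod 13). n = 9×13×6 + 7×11×6 ≡ 20 (mod 143). The smallest positive such number is 20.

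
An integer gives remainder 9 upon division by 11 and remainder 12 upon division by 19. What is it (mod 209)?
M = 11 × 19 = 209. M₁ = 19, y₁ ≡ 7 (mod 11). M₂ = 11, y₂ ≡ 7 (mod 19). x = 9×19×7 + 12×11×7 ≡ 31 (mod 209). The smallest positive such number is 31.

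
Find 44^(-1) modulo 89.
87

Using Extended Euclidean Algorithm:
gcd(44, 89) = 1
Bezout coefficients: 44 × -2 + 89 × 1 = 1
So 44 × -2 ≡ 1 (mod 89)
The inverse is -2 mod 89 = 87
Verification: 44 × 87 = 3828 = 43 × 89 + 1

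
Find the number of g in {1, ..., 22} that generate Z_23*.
Number of primitive roots mod 23 = φ(22) = 10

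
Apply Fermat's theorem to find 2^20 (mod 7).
By Fermat: 2^{6} ≡ 1 (mod 7). 20 = 3×6 + 2. So 2^{20} ≡ 2^{2} ≡ 4 (mod 7)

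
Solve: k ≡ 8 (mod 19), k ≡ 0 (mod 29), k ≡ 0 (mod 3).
M = 19 × 29 × 3 = 1653. M₁ = 87, y₁ ≡ 7 (mod 19). M₂ = 57, y₂ ≡ 28 (mod 29). M₃ = 551, y₃ ≡ 2 (mod 3). k = 8×87×7 + 0×57×28 + 0×551×2 ≡ 1566 (mod 1653)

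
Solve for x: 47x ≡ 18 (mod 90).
54

Since gcd(47, 90) = 1 divides 18, a solution exists.
Multiply both sides by the inverse of 47 mod 90:
  47^(-1) mod 90 = 23
  x ≡ 23 × 18 ≡ 414 ≡ 54 (mod 90)
Verification: 47 × 54 = 2538 = 28 × 90 + 18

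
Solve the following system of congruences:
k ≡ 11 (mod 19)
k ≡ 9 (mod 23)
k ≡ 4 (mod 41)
3735

Using the Chinese Remainder Theorem:
M = product of moduli = 17917
For equation 1: M_1 = 943, 943 ≡ 12 (mod 19), inverse of 943 mod 19 is 8 (check: 12 × 8 = 96 ≡ 1 (mod 19))
For equation 2: M_2 = 779, 779 ≡ 20 (mod 23), inverse of 779 mod 23 is 15 (check: 20 × 15 = 300 ≡ 1 (mod 23))
For equation 3: M_3 = 437, 437 ≡ 27 (mod 41), inverse of 437 mod 41 is 38 (check: 27 × 38 = 1026 ≡ 1 (mod 41))
Combine: k ≡ Σ r_i×M_i×(M_i⁻¹ mod m_i) = 11×943×8 + 9×779×15 + 4×437×38 = 82984 + 105165 + 66424 = 254573
254573 mod 17917 = 3735
k ≡ 3735 (mod 17917)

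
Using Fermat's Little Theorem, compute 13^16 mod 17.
By Fermat's Little Theorem, 13^{16} ≡ 1 (mod 17) since 17 is prime and gcd(13, 17) = 1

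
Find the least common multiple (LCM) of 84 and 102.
1428

First find GCD(84, 102) using the Euclidean algorithm:
84 = 0 × 102 + 84
102 = 1 × 84 + 18
84 = 4 × 18 + 12
18 = 1 × 12 + 6
12 = 2 × 6 + 0
GCD(84, 102) = 6

LCM formula: LCM(a, b) = (a × b) / GCD(a, b)
LCM(84, 102) = (84 × 102) / 6
LCM(84, 102) = 8568 / 6
LCM(84, 102) = 1428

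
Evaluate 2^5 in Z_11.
5 = 4 + 1 (binary 101). Repeated squaring mod 11: 2^1 ≡ 2; 2^2 ≡ 2² = 4 ≡ 4; 2^4 ≡ 4² = 16 ≡ 5. Multiply: 2^5 = 2^4 × 2^1 ≡ 5 × 2 (mod 11): 5 × 2 = 10 ≡ 10. So 2^5 ≡ 10 (mod 11).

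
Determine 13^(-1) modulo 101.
13^(-1) ≡ 70 (mod 101). Verification: 13 × 70 = 910 ≡ 1 (mod 101)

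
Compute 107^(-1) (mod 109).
107^(-1) ≡ 54 (mod 109). Verification: 107 × 54 = 5778 ≡ 1 (mod 109)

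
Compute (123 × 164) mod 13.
9

(123 × 164) = 20172
20172 mod 13 = 9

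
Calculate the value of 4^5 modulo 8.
5 = 4 + 1 (binary 101). Repeated squaring mod 8: 4^1 ≡ 4; 4^2 ≡ 4² = 16 ≡ 0; 4^4 ≡ 0² = 0 ≡ 0. Multiply: 4^5 = 4^4 × 4^1 ≡ 0 × 4 (mod 8): 0 × 4 = 0 ≡ 0. So 4^5 ≡ 0 (mod 8).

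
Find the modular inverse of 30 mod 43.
30^(-1) ≡ 33 (mod 43). Verification: 30 × 33 = 990 ≡ 1 (mod 43)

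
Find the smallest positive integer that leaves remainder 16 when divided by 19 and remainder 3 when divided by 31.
M = 19 × 31 = 589. M₁ = 31, y₁ ≡ 8 (mod 19). M₂ = 19, y₂ ≡ 18 (mod 31). r = 16×31×8 + 3×19×18 ≡ 282 (mod 589). The smallest positive such number is 282.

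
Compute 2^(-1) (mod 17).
2^(-1) ≡ 9 (mod 17). Verification: 2 × 9 = 18 ≡ 1 (mod 17)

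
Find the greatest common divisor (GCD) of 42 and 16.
2

Using the Euclidean algorithm:
42 = 2 × 16 + 10
16 = 1 × 10 + 6
10 = 1 × 6 + 4
6 = 1 × 4 + 2
4 = 2 × 2 + 0

GCD(42, 16) = 2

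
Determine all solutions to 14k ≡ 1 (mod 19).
15

Since gcd(14, 19) = 1 divides 1, a solution exists.
Multiply both sides by the inverse of 14 mod 19:
  14^(-1) mod 19 = 15
  x ≡ 15 × 1 ≡ 15 ≡ 15 (mod 19)
Verification: 14 × 15 = 210 = 11 × 19 + 1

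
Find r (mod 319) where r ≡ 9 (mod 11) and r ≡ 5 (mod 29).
M = 11 × 29 = 319. M₁ = 29, y₁ ≡ 8 (mod 11). M₂ = 11, y₂ ≡ 8 (mod 29). r = 9×29×8 + 5×11×8 ≡ 295 (mod 319)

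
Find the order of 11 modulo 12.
Powers of 11 mod 12: 11^1≡11, 11^2≡1. Order = 2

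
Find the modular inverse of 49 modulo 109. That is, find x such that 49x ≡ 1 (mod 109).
89

Using Extended Euclidean Algorithm:
gcd(49, 109) = 1
Bezout coefficients: 49 × -20 + 109 × 9 = 1
So 49 × -20 ≡ 1 (mod 109)
The inverse is -20 mod 109 = 89
Verification: 49 × 89 = 4361 = 40 × 109 + 1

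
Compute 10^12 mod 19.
Using repeated squaring. 12 = 8 + 4 (binary 1100). Repeated squaring mod 19: 10^1 ≡ 10; 10^2 ≡ 10² = 100 ≡ 5; 10^4 ≡ 5² = 25 ≡ 6; 10^8 ≡ 6² = 36 ≡ 17. Multiply: 10^12 = 10^8 × 10^4 ≡ 17 × 6 (mod 19): 17 × 6 = 102 ≡ 7. So 10^12 ≡ 7 (mod 19).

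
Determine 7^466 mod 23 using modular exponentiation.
Using Fermat: 7^{22} ≡ 1 (mod 23). 466 ≡ 4 (mod 22). So 7^{466} ≡ 7^{4} ≡ 9 (mod 23)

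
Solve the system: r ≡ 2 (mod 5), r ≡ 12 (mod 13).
M = 5 × 13 = 65. M₁ = 13, y₁ ≡ 2 (mod 5). M₂ = 5, y₂ ≡ 8 (mod 13). r = 2×13×2 + 12×5×8 ≡ 12 (mod 65)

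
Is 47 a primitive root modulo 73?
Yes

To verify, check if 47^(72/q) ≢ 1 (mod 73) for each prime divisor q of 72
Divisors of 72 = 72: [1, 2, 3, 4, 6, 8, 9, 12, 18, 24, 36, 72]
  47^(72/2) = 47^36 ≡ 72 (mod 73)
  47^(72/3) = 47^24 ≡ 8 (mod 73)
Conclusion: 47 is a primitive root modulo 73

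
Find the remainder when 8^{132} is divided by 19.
By Fermat: 8^{18} ≡ 1 (mod 19). 132 = 7×18 + 6. So 8^{132} ≡ 8^{6} ≡ 1 (mod 19)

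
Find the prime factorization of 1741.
1741

Divide by primes starting from smallest:
1741 ÷ 1741 = 1

1741 = 1741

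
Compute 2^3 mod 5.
3 = 2 + 1 (binary 11). Repeated squaring mod 5: 2^1 ≡ 2; 2^2 ≡ 2² = 4 ≡ 4. Multiply: 2^3 = 2^2 × 2^1 ≡ 4 × 2 (mod 5): 4 × 2 = 8 ≡ 3. So 2^3 ≡ 3 (mod 5).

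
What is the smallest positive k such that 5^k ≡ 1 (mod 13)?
Powers of 5 mod 13: 5^1≡5, 5^2≡12, 5^3≡8, 5^4≡1. Order = 4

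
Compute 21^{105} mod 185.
101

Using successive squaring:
Binary expansion of 105: 1101001
Powers of 21 mod 185 (each is the square of the previous):
  21^1 ≡ 21 (mod 185)
  21^2 ≡ 21² = 441 ≡ 71 (mod 185)
  21^4 ≡ 71² = 5041 ≡ 46 (mod 185)
  21^8 ≡ 46² = 2116 ≡ 81 (mod 185)
  21^16 ≡ 81² = 6561 ≡ 86 (mod 185)
  21^32 ≡ 86² = 7396 ≡ 181 (mod 185)
  21^64 ≡ 181² = 32761 ≡ 16 (mod 185)
105 = 64 + 32 + 8 + 1, so 21^105 = 21^64 × 21^32 × 21^8 × 21^1 ≡ 16 × 181 × 81 × 21 (mod 185)
Multiplying step by step:
  16 × 181 = 2896 ≡ 121 (mod 185)
  121 × 81 = 9801 ≡ 181 (mod 185)
  181 × 21 = 3801 ≡ 101 (mod 185)
Result: 21^105 ≡ 101 (mod 185)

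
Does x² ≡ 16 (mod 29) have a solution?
By Euler's criterion: 16^{14} ≡ 1 (mod 29). Since this equals 1, 16 is a QR.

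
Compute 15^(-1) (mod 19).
15^(-1) ≡ 14 (mod 19). Verification: 15 × 14 = 210 ≡ 1 (mod 19)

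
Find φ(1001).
720

Prime factorization: 1001 = 7 × 11 × 13
Using the formula φ(n) = n × Π(1 - 1/p) for each prime factor p:
φ(1001) = 1001 × (1 - 1/7) × (1 - 1/11) × (1 - 1/13)
φ(1001) = 720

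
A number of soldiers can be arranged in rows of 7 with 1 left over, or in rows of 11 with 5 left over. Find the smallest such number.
M = 7 × 11 = 77. M₁ = 11, y₁ ≡ 2 (mod 7). M₂ = 7, y₂ ≡ 8 (mod 11). n = 1×11×2 + 5×7×8 ≡ 71 (mod 77). The smallest positive such number is 71.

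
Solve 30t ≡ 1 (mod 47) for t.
30^(-1) ≡ 11 (mod 47). Verification: 30 × 11 = 330 ≡ 1 (mod 47)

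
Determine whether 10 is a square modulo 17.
By Euler's criterion: 10^{8} ≡ 16 (mod 17). Since this equals -1 (≡ 16), 10 is not a QR.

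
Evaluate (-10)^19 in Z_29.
Using repeated squaring. (-10) ≡ 19 (mod 29). 19 = 16 + 2 + 1 (binary 10011). Repeated squaring mod 29: 19^1 ≡ 19; 19^2 ≡ 19² = 361 ≡ 13; 19^4 ≡ 13² = 169 ≡ 24; 19^8 ≡ 24² = 576 ≡ 25; 19^16 ≡ 25² = 625 ≡ 16. Multiply: (-10)^19 ≡ 19^16 × 19^2 × 19^1 ≡ 16 × 13 × 19 (mod 29): 16 × 13 = 208 ≡ 5; 5 × 19 = 95 ≡ 8. So (-10)^19 ≡ 8 (mod 29).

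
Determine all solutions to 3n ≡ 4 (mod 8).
4

Since gcd(3, 8) = 1 divides 4, a solution exists.
Multiply both sides by the inverse of 3 mod 8:
  3^(-1) mod 8 = 3
  x ≡ 3 × 4 ≡ 12 ≡ 4 (mod 8)
Verification: 3 × 4 = 12 = 1 × 8 + 4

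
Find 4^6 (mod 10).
6 = 4 + 2 (binary 110). Repeated squaring mod 10: 4^1 ≡ 4; 4^2 ≡ 4² = 16 ≡ 6; 4^4 ≡ 6² = 36 ≡ 6. Multiply: 4^6 = 4^4 × 4^2 ≡ 6 × 6 (mod 10): 6 × 6 = 36 ≡ 6. So 4^6 ≡ 6 (mod 10).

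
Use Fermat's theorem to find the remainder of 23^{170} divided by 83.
77

By Fermat's Little Theorem, a^(p-1) ≡ 1 (mod p) for prime p and gcd(a, p) = 1
Here p = 83, so 23^82 ≡ 1 (mod 83)
We can reduce the exponent: 170 mod 82 = 6
So 23^170 ≡ 23^6 (mod 83)
Computing: 23^6 mod 83 = 77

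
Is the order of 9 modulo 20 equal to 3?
No, the actual order is 2, not 3.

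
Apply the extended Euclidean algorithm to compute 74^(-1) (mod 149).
Extended GCD: 74(-2) + 149(1) = 1. So 74^(-1) ≡ 147 ≡ 147 (mod 149). Verify: 74 × 147 = 10878 ≡ 1 (mod 149)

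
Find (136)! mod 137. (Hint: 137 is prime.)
By Wilson's theorem, (136)! ≡ -1 ≡ 136 (mod 137)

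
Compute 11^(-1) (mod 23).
11^(-1) ≡ 21 (mod 23). Verification: 11 × 21 = 231 ≡ 1 (mod 23)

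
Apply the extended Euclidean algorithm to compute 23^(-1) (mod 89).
Extended GCD: 23(31) + 89(-8) = 1. So 23^(-1) ≡ 31 ≡ 31 (mod 89). Verify: 23 × 31 = 713 ≡ 1 (mod 89)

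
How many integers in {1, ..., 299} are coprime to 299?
264

Prime factorization: 299 = 13 × 23
Using the formula φ(n) = n × Π(1 - 1/p) for each prime factor p:
φ(299) = 299 × (1 - 1/13) × (1 - 1/23)
φ(299) = 264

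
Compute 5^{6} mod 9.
1

Using successive squaring:
Binary expansion of 6: 110
Powers of 5 mod 9 (each is the square of the previous):
  5^1 ≡ 5 (mod 9)
  5^2 ≡ 5² = 25 ≡ 7 (mod 9)
  5^4 ≡ 7² = 49 ≡ 4 (mod 9)
6 = 4 + 2, so 5^6 = 5^4 × 5^2 ≡ 4 × 7 (mod 9)
Multiplying step by step:
  4 × 7 = 28 ≡ 1 (mod 9)
Result: 5^6 ≡ 1 (mod 9)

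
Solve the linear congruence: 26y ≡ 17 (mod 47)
35

Since gcd(26, 47) = 1 divides 17, a solution exists.
Multiply both sides by the inverse of 26 mod 47:
  26^(-1) mod 47 = 38
  x ≡ 38 × 17 ≡ 646 ≡ 35 (mod 47)
Verification: 26 × 35 = 910 = 19 × 47 + 17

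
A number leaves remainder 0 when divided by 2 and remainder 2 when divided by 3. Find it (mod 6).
M = 2 × 3 = 6. M₁ = 3, y₁ ≡ 1 (mod 2). M₂ = 2, y₂ ≡ 2 (mod 3). y = 0×3×1 + 2×2×2 ≡ 2 (mod 6)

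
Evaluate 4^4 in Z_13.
4 = 4 (binary 100). Repeated squaring mod 13: 4^1 ≡ 4; 4^2 ≡ 4² = 16 ≡ 3; 4^4 ≡ 3² = 9 ≡ 9. So 4^4 ≡ 9 (mod 13).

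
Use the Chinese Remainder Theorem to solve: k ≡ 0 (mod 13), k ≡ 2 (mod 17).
104

Using the Chinese Remainder Theorem:
M = product of moduli = 221
For equation 1: M_1 = 17, 17 ≡ 4 (mod 13), inverse of 17 mod 13 is 10 (check: 4 × 10 = 40 ≡ 1 (mod 13))
For equation 2: M_2 = 13, 13 ≡ 13 (mod 17), inverse of 13 mod 17 is 4 (check: 13 × 4 = 52 ≡ 1 (mod 17))
Combine: k ≡ Σ r_i×M_i×(M_i⁻¹ mod m_i) = 0×17×10 + 2×13×4 = 0 + 104 = 104
104 mod 221 = 104
k ≡ 104 (mod 221)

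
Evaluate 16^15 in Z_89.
Using repeated squaring. 15 = 8 + 4 + 2 + 1 (binary 1111). Repeated squaring mod 89: 16^1 ≡ 16; 16^2 ≡ 16² = 256 ≡ 78; 16^4 ≡ 78² = 6084 ≡ 32; 16^8 ≡ 32² = 1024 ≡ 45. Multiply: 16^15 = 16^8 × 16^4 × 16^2 × 16^1 ≡ 45 × 32 × 78 × 16 (mod 89): 45 × 32 = 1440 ≡ 16; 16 × 78 = 1248 ≡ 2; 2 × 16 = 32 ≡ 32. So 16^15 ≡ 32 (mod 89).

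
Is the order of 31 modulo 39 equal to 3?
No, the actual order is 4, not 3.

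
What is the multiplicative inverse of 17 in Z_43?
38

Using Extended Euclidean Algorithm:
gcd(17, 43) = 1
Bezout coefficients: 17 × -5 + 43 × 2 = 1
So 17 × -5 ≡ 1 (mod 43)
The inverse is -5 mod 43 = 38
Verification: 17 × 38 = 646 = 15 × 43 + 1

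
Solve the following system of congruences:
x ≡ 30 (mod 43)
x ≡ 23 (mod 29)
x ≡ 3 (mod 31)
15596

Using the Chinese Remainder Theorem:
M = product of moduli = 38657
For equation 1: M_1 = 899, 899 ≡ 39 (mod 43), inverse of 899 mod 43 is 32 (check: 39 × 32 = 1248 ≡ 1 (mod 43))
For equation 2: M_2 = 1333, 1333 ≡ 28 (mod 29), inverse of 1333 mod 29 is 28 (check: 28 × 28 = 784 ≡ 1 (mod 29))
For equation 3: M_3 = 1247, 1247 ≡ 7 (mod 31), inverse of 1247 mod 31 is 9 (check: 7 × 9 = 63 ≡ 1 (mod 31))
Combine: x ≡ Σ r_i×M_i×(M_i⁻¹ mod m_i) = 30×899×32 + 23×1333×28 + 3×1247×9 = 863040 + 858452 + 33669 = 1755161
1755161 mod 38657 = 15596
x ≡ 15596 (mod 38657)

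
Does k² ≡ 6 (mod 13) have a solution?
By Euler's criterion: 6^{6} ≡ 12 (mod 13). Since this equals -1 (≡ 12), 6 is not a QR.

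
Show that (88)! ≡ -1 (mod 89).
(88)! mod 89 = 88. Since this equals -1 (mod 89), Wilson confirms 89 is prime.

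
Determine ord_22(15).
Powers of 15 mod 22: 15^1≡15, 15^2≡5, 15^3≡9, 15^4≡3, 15^5≡1. Order = 5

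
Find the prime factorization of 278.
2 × 139

Divide by primes starting from smallest:
278 ÷ 2 = 139
139 ÷ 139 = 1

278 = 2 × 139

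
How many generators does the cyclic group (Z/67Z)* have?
20

The number of primitive roots modulo p is φ(p-1) = φ(66)
φ(66) = 20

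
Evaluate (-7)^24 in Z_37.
Using repeated squaring. (-7) ≡ 30 (mod 37). 24 = 16 + 8 (binary 11000). Repeated squaring mod 37: 30^1 ≡ 30; 30^2 ≡ 30² = 900 ≡ 12; 30^4 ≡ 12² = 144 ≡ 33; 30^8 ≡ 33² = 1089 ≡ 16; 30^16 ≡ 16² = 256 ≡ 34. Multiply: (-7)^24 ≡ 30^16 × 30^8 ≡ 34 × 16 (mod 37): 34 × 16 = 544 ≡ 26. So (-7)^24 ≡ 26 (mod 37).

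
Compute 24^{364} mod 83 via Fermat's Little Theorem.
48

By Fermat's Little Theorem, a^(p-1) ≡ 1 (mod p) for prime p and gcd(a, p) = 1
Here p = 83, so 24^82 ≡ 1 (mod 83)
We can reduce the exponent: 364 mod 82 = 36
So 24^364 ≡ 24^36 (mod 83)
Computing: 24^36 mod 83 = 48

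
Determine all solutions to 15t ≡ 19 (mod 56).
5

Since gcd(15, 56) = 1 divides 19, a solution exists.
Multiply both sides by the inverse of 15 mod 56:
  15^(-1) mod 56 = 15
  x ≡ 15 × 19 ≡ 285 ≡ 5 (mod 56)
Verification: 15 × 5 = 75 = 1 × 56 + 19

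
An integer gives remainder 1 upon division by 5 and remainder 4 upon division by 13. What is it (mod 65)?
M = 5 × 13 = 65. M₁ = 13, y₁ ≡ 2 (mod 5). M₂ = 5, y₂ ≡ 8 (mod 13). t = 1×13×2 + 4×5×8 ≡ 56 (mod 65). The smallest positive such number is 56.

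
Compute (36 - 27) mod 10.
9

(36 - 27) = 9
9 mod 10 = 9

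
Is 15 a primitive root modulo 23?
Yes

To verify, check if 15^(22/q) ≢ 1 (mod 23) for each prime divisor q of 22
Divisors of 22 = 22: [1, 2, 11, 22]
  15^(22/2) = 15^11 ≡ 22 (mod 23)
  15^(22/11) = 15^2 ≡ 18 (mod 23)
Conclusion: 15 is a primitive root modulo 23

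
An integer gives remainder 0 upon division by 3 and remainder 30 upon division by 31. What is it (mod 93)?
M = 3 × 31 = 93. M₁ = 31, y₁ ≡ 1 (mod 3). M₂ = 3, y₂ ≡ 21 (mod 31). y = 0×31×1 + 30×3×21 ≡ 30 (mod 93). The smallest positive such number is 30.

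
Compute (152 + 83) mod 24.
19

(152 + 83) = 235
235 mod 24 = 19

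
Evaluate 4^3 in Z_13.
3 = 2 + 1 (binary 11). Repeated squaring mod 13: 4^1 ≡ 4; 4^2 ≡ 4² = 16 ≡ 3. Multiply: 4^3 = 4^2 × 4^1 ≡ 3 × 4 (mod 13): 3 × 4 = 12 ≡ 12. So 4^3 ≡ 12 (mod 13).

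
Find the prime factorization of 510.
2 × 3 × 5 × 17

Divide by primes starting from smallest:
510 ÷ 2 = 255
255 ÷ 3 = 85
85 ÷ 5 = 17
17 ÷ 17 = 1

510 = 2 × 3 × 5 × 17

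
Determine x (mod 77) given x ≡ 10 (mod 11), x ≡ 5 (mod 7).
54

Using the Chinese Remainder Theorem:
M = product of moduli = 77
For equation 1: M_1 = 7, 7 ≡ 7 (mod 11), inverse of 7 mod 11 is 8 (check: 7 × 8 = 56 ≡ 1 (mod 11))
For equation 2: M_2 = 11, 11 ≡ 4 (mod 7), inverse of 11 mod 7 is 2 (check: 4 × 2 = 8 ≡ 1 (mod 7))
Combine: x ≡ Σ r_i×M_i×(M_i⁻¹ mod m_i) = 10×7×8 + 5×11×2 = 560 + 110 = 670
670 mod 77 = 54
x ≡ 54 (mod 77)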